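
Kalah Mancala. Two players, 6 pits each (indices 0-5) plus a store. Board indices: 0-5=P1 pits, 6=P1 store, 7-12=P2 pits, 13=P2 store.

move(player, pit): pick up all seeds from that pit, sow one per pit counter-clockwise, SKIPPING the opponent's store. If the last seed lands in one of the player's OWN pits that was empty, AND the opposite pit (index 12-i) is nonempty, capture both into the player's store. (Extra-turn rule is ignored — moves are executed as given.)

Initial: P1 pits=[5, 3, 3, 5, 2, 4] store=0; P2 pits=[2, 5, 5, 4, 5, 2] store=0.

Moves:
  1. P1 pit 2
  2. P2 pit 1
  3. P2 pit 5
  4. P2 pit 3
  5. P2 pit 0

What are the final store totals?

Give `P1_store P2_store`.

Answer: 0 3

Derivation:
Move 1: P1 pit2 -> P1=[5,3,0,6,3,5](0) P2=[2,5,5,4,5,2](0)
Move 2: P2 pit1 -> P1=[5,3,0,6,3,5](0) P2=[2,0,6,5,6,3](1)
Move 3: P2 pit5 -> P1=[6,4,0,6,3,5](0) P2=[2,0,6,5,6,0](2)
Move 4: P2 pit3 -> P1=[7,5,0,6,3,5](0) P2=[2,0,6,0,7,1](3)
Move 5: P2 pit0 -> P1=[7,5,0,6,3,5](0) P2=[0,1,7,0,7,1](3)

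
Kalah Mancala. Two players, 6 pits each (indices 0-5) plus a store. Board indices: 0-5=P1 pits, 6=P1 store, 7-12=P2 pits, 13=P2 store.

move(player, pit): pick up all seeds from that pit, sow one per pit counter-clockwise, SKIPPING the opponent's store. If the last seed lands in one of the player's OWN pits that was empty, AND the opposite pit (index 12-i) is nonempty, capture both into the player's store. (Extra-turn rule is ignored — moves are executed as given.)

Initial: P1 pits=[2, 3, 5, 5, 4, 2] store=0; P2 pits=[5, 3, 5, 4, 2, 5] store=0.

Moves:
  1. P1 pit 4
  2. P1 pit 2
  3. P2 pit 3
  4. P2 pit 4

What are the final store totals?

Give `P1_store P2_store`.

Answer: 2 2

Derivation:
Move 1: P1 pit4 -> P1=[2,3,5,5,0,3](1) P2=[6,4,5,4,2,5](0)
Move 2: P1 pit2 -> P1=[2,3,0,6,1,4](2) P2=[7,4,5,4,2,5](0)
Move 3: P2 pit3 -> P1=[3,3,0,6,1,4](2) P2=[7,4,5,0,3,6](1)
Move 4: P2 pit4 -> P1=[4,3,0,6,1,4](2) P2=[7,4,5,0,0,7](2)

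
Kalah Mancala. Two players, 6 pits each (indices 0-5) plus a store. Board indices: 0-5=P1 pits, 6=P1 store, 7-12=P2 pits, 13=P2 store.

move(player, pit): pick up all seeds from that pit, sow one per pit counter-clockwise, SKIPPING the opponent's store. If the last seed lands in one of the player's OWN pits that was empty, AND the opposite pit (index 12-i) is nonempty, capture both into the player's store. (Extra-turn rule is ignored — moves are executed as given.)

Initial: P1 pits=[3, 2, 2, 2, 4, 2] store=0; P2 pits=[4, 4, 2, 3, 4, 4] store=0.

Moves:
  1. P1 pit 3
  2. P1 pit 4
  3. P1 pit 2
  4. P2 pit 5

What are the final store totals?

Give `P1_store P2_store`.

Answer: 7 1

Derivation:
Move 1: P1 pit3 -> P1=[3,2,2,0,5,3](0) P2=[4,4,2,3,4,4](0)
Move 2: P1 pit4 -> P1=[3,2,2,0,0,4](1) P2=[5,5,3,3,4,4](0)
Move 3: P1 pit2 -> P1=[3,2,0,1,0,4](7) P2=[5,0,3,3,4,4](0)
Move 4: P2 pit5 -> P1=[4,3,1,1,0,4](7) P2=[5,0,3,3,4,0](1)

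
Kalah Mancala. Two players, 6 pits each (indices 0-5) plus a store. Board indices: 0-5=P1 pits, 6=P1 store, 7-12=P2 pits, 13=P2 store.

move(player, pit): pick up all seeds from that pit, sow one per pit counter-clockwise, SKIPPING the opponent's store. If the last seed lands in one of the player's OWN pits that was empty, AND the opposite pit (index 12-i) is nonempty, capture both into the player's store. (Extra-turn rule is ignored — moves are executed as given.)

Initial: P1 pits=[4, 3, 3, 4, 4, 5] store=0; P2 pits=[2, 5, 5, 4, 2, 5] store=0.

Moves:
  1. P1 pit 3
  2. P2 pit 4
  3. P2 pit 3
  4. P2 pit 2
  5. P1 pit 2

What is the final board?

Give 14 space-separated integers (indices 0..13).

Answer: 6 3 0 1 6 7 1 3 5 0 1 2 8 3

Derivation:
Move 1: P1 pit3 -> P1=[4,3,3,0,5,6](1) P2=[3,5,5,4,2,5](0)
Move 2: P2 pit4 -> P1=[4,3,3,0,5,6](1) P2=[3,5,5,4,0,6](1)
Move 3: P2 pit3 -> P1=[5,3,3,0,5,6](1) P2=[3,5,5,0,1,7](2)
Move 4: P2 pit2 -> P1=[6,3,3,0,5,6](1) P2=[3,5,0,1,2,8](3)
Move 5: P1 pit2 -> P1=[6,3,0,1,6,7](1) P2=[3,5,0,1,2,8](3)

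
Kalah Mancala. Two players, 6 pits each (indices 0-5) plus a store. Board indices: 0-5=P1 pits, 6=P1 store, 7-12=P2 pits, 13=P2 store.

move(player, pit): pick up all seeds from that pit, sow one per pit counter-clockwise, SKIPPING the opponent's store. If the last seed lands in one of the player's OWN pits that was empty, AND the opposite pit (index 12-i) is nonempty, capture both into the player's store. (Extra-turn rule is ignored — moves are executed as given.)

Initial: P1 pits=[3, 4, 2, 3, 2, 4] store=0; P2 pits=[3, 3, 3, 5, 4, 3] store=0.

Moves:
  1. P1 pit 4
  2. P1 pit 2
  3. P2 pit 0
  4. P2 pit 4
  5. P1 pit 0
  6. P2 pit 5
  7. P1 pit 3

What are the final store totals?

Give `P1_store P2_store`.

Move 1: P1 pit4 -> P1=[3,4,2,3,0,5](1) P2=[3,3,3,5,4,3](0)
Move 2: P1 pit2 -> P1=[3,4,0,4,0,5](5) P2=[3,0,3,5,4,3](0)
Move 3: P2 pit0 -> P1=[3,4,0,4,0,5](5) P2=[0,1,4,6,4,3](0)
Move 4: P2 pit4 -> P1=[4,5,0,4,0,5](5) P2=[0,1,4,6,0,4](1)
Move 5: P1 pit0 -> P1=[0,6,1,5,0,5](7) P2=[0,0,4,6,0,4](1)
Move 6: P2 pit5 -> P1=[1,7,2,5,0,5](7) P2=[0,0,4,6,0,0](2)
Move 7: P1 pit3 -> P1=[1,7,2,0,1,6](8) P2=[1,1,4,6,0,0](2)

Answer: 8 2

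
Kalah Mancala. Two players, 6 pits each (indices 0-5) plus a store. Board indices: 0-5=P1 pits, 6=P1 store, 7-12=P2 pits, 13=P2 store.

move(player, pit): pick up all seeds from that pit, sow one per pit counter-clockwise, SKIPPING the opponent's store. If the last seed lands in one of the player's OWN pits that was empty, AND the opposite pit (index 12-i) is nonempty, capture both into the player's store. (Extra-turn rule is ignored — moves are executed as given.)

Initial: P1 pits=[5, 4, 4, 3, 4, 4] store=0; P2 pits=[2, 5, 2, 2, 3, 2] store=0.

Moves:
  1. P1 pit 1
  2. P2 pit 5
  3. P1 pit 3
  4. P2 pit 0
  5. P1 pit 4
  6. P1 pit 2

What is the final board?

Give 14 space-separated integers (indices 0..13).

Answer: 6 0 0 1 1 8 3 2 7 4 4 3 0 1

Derivation:
Move 1: P1 pit1 -> P1=[5,0,5,4,5,5](0) P2=[2,5,2,2,3,2](0)
Move 2: P2 pit5 -> P1=[6,0,5,4,5,5](0) P2=[2,5,2,2,3,0](1)
Move 3: P1 pit3 -> P1=[6,0,5,0,6,6](1) P2=[3,5,2,2,3,0](1)
Move 4: P2 pit0 -> P1=[6,0,5,0,6,6](1) P2=[0,6,3,3,3,0](1)
Move 5: P1 pit4 -> P1=[6,0,5,0,0,7](2) P2=[1,7,4,4,3,0](1)
Move 6: P1 pit2 -> P1=[6,0,0,1,1,8](3) P2=[2,7,4,4,3,0](1)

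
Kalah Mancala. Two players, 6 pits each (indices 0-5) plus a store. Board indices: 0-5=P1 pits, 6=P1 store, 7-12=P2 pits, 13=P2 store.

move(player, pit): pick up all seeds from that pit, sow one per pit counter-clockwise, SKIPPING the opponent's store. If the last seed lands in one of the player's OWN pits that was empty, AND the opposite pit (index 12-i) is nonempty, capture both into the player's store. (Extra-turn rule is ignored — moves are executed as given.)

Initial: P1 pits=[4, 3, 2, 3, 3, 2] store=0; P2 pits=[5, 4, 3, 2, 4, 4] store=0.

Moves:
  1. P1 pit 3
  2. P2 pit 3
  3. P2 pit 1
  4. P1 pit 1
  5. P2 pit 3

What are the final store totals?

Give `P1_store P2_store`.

Answer: 1 0

Derivation:
Move 1: P1 pit3 -> P1=[4,3,2,0,4,3](1) P2=[5,4,3,2,4,4](0)
Move 2: P2 pit3 -> P1=[4,3,2,0,4,3](1) P2=[5,4,3,0,5,5](0)
Move 3: P2 pit1 -> P1=[4,3,2,0,4,3](1) P2=[5,0,4,1,6,6](0)
Move 4: P1 pit1 -> P1=[4,0,3,1,5,3](1) P2=[5,0,4,1,6,6](0)
Move 5: P2 pit3 -> P1=[4,0,3,1,5,3](1) P2=[5,0,4,0,7,6](0)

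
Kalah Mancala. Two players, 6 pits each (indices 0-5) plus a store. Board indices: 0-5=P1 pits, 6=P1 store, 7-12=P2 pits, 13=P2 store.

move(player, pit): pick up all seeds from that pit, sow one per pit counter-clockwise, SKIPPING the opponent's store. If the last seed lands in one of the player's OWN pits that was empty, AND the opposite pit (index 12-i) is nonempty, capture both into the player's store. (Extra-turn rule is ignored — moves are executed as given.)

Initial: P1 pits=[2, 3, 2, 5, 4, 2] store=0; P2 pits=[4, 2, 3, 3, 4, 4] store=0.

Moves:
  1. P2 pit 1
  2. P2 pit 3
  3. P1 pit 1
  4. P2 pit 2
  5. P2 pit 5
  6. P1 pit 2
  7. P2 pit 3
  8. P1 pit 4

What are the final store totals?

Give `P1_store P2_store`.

Move 1: P2 pit1 -> P1=[2,3,2,5,4,2](0) P2=[4,0,4,4,4,4](0)
Move 2: P2 pit3 -> P1=[3,3,2,5,4,2](0) P2=[4,0,4,0,5,5](1)
Move 3: P1 pit1 -> P1=[3,0,3,6,5,2](0) P2=[4,0,4,0,5,5](1)
Move 4: P2 pit2 -> P1=[3,0,3,6,5,2](0) P2=[4,0,0,1,6,6](2)
Move 5: P2 pit5 -> P1=[4,1,4,7,6,2](0) P2=[4,0,0,1,6,0](3)
Move 6: P1 pit2 -> P1=[4,1,0,8,7,3](1) P2=[4,0,0,1,6,0](3)
Move 7: P2 pit3 -> P1=[4,1,0,8,7,3](1) P2=[4,0,0,0,7,0](3)
Move 8: P1 pit4 -> P1=[4,1,0,8,0,4](2) P2=[5,1,1,1,8,0](3)

Answer: 2 3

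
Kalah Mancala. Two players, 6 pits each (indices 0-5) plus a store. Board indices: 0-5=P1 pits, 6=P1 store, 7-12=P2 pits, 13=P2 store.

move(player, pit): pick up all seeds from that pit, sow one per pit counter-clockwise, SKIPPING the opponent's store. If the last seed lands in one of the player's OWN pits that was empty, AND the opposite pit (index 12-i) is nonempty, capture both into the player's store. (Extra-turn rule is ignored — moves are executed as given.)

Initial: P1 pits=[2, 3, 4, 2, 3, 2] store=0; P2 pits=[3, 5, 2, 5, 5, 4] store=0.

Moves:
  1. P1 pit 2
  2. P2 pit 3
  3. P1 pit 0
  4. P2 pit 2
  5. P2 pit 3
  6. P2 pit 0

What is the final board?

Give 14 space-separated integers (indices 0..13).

Move 1: P1 pit2 -> P1=[2,3,0,3,4,3](1) P2=[3,5,2,5,5,4](0)
Move 2: P2 pit3 -> P1=[3,4,0,3,4,3](1) P2=[3,5,2,0,6,5](1)
Move 3: P1 pit0 -> P1=[0,5,1,4,4,3](1) P2=[3,5,2,0,6,5](1)
Move 4: P2 pit2 -> P1=[0,5,1,4,4,3](1) P2=[3,5,0,1,7,5](1)
Move 5: P2 pit3 -> P1=[0,5,1,4,4,3](1) P2=[3,5,0,0,8,5](1)
Move 6: P2 pit0 -> P1=[0,5,0,4,4,3](1) P2=[0,6,1,0,8,5](3)

Answer: 0 5 0 4 4 3 1 0 6 1 0 8 5 3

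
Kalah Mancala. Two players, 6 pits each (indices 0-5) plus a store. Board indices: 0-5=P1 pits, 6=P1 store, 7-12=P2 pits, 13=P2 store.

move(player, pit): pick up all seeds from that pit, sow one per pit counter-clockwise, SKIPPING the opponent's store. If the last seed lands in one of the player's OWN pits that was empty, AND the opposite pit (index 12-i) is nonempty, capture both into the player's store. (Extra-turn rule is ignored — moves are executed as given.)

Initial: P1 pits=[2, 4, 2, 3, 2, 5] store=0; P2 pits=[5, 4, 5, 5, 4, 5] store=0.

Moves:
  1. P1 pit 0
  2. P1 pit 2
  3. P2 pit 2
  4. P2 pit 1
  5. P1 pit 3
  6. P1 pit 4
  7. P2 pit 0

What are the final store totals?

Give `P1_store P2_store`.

Answer: 2 2

Derivation:
Move 1: P1 pit0 -> P1=[0,5,3,3,2,5](0) P2=[5,4,5,5,4,5](0)
Move 2: P1 pit2 -> P1=[0,5,0,4,3,6](0) P2=[5,4,5,5,4,5](0)
Move 3: P2 pit2 -> P1=[1,5,0,4,3,6](0) P2=[5,4,0,6,5,6](1)
Move 4: P2 pit1 -> P1=[1,5,0,4,3,6](0) P2=[5,0,1,7,6,7](1)
Move 5: P1 pit3 -> P1=[1,5,0,0,4,7](1) P2=[6,0,1,7,6,7](1)
Move 6: P1 pit4 -> P1=[1,5,0,0,0,8](2) P2=[7,1,1,7,6,7](1)
Move 7: P2 pit0 -> P1=[2,5,0,0,0,8](2) P2=[0,2,2,8,7,8](2)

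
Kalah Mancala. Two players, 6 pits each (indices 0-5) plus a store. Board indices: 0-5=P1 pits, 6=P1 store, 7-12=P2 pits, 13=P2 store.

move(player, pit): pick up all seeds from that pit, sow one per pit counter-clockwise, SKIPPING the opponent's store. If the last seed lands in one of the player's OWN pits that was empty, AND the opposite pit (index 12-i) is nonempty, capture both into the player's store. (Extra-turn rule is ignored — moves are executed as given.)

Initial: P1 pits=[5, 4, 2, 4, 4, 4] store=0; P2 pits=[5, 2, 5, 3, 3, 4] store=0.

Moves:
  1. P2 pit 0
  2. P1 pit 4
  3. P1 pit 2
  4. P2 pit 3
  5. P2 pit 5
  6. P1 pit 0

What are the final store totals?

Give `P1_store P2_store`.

Answer: 7 2

Derivation:
Move 1: P2 pit0 -> P1=[5,4,2,4,4,4](0) P2=[0,3,6,4,4,5](0)
Move 2: P1 pit4 -> P1=[5,4,2,4,0,5](1) P2=[1,4,6,4,4,5](0)
Move 3: P1 pit2 -> P1=[5,4,0,5,0,5](6) P2=[1,0,6,4,4,5](0)
Move 4: P2 pit3 -> P1=[6,4,0,5,0,5](6) P2=[1,0,6,0,5,6](1)
Move 5: P2 pit5 -> P1=[7,5,1,6,1,5](6) P2=[1,0,6,0,5,0](2)
Move 6: P1 pit0 -> P1=[0,6,2,7,2,6](7) P2=[2,0,6,0,5,0](2)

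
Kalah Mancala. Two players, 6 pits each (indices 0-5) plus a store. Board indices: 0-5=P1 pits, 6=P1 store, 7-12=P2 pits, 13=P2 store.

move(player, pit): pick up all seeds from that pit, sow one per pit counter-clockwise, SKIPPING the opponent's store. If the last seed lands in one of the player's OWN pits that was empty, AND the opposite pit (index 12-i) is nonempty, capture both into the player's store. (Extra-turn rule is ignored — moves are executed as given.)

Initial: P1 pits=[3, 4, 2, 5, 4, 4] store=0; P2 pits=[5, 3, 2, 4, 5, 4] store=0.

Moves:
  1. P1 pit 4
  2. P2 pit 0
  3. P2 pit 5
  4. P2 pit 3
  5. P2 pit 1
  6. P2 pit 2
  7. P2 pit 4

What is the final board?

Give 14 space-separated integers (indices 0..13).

Move 1: P1 pit4 -> P1=[3,4,2,5,0,5](1) P2=[6,4,2,4,5,4](0)
Move 2: P2 pit0 -> P1=[3,4,2,5,0,5](1) P2=[0,5,3,5,6,5](1)
Move 3: P2 pit5 -> P1=[4,5,3,6,0,5](1) P2=[0,5,3,5,6,0](2)
Move 4: P2 pit3 -> P1=[5,6,3,6,0,5](1) P2=[0,5,3,0,7,1](3)
Move 5: P2 pit1 -> P1=[5,6,3,6,0,5](1) P2=[0,0,4,1,8,2](4)
Move 6: P2 pit2 -> P1=[5,6,3,6,0,5](1) P2=[0,0,0,2,9,3](5)
Move 7: P2 pit4 -> P1=[6,7,4,7,1,0](1) P2=[0,0,0,2,0,4](13)

Answer: 6 7 4 7 1 0 1 0 0 0 2 0 4 13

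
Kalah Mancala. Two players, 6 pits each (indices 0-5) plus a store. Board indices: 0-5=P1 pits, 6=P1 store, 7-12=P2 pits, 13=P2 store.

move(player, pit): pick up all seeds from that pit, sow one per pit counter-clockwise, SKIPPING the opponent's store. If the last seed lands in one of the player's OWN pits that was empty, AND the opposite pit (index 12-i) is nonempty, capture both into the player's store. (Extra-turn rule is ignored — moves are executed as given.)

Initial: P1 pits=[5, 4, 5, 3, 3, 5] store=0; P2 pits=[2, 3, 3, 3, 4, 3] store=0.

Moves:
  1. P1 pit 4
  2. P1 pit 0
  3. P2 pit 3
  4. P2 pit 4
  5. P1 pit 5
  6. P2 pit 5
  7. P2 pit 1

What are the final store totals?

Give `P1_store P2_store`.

Move 1: P1 pit4 -> P1=[5,4,5,3,0,6](1) P2=[3,3,3,3,4,3](0)
Move 2: P1 pit0 -> P1=[0,5,6,4,1,7](1) P2=[3,3,3,3,4,3](0)
Move 3: P2 pit3 -> P1=[0,5,6,4,1,7](1) P2=[3,3,3,0,5,4](1)
Move 4: P2 pit4 -> P1=[1,6,7,4,1,7](1) P2=[3,3,3,0,0,5](2)
Move 5: P1 pit5 -> P1=[1,6,7,4,1,0](2) P2=[4,4,4,1,1,6](2)
Move 6: P2 pit5 -> P1=[2,7,8,5,2,0](2) P2=[4,4,4,1,1,0](3)
Move 7: P2 pit1 -> P1=[0,7,8,5,2,0](2) P2=[4,0,5,2,2,0](6)

Answer: 2 6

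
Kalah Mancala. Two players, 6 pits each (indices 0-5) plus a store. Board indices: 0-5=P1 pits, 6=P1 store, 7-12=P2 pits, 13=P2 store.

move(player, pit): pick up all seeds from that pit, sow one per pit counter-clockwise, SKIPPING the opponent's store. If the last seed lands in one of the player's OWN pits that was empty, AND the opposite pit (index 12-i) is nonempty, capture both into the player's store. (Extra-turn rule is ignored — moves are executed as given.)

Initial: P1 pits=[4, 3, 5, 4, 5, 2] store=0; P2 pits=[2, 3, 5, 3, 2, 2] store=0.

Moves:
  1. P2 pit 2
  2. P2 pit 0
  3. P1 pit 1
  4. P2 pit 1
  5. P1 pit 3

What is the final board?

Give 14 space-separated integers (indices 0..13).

Move 1: P2 pit2 -> P1=[5,3,5,4,5,2](0) P2=[2,3,0,4,3,3](1)
Move 2: P2 pit0 -> P1=[5,3,5,0,5,2](0) P2=[0,4,0,4,3,3](6)
Move 3: P1 pit1 -> P1=[5,0,6,1,6,2](0) P2=[0,4,0,4,3,3](6)
Move 4: P2 pit1 -> P1=[5,0,6,1,6,2](0) P2=[0,0,1,5,4,4](6)
Move 5: P1 pit3 -> P1=[5,0,6,0,7,2](0) P2=[0,0,1,5,4,4](6)

Answer: 5 0 6 0 7 2 0 0 0 1 5 4 4 6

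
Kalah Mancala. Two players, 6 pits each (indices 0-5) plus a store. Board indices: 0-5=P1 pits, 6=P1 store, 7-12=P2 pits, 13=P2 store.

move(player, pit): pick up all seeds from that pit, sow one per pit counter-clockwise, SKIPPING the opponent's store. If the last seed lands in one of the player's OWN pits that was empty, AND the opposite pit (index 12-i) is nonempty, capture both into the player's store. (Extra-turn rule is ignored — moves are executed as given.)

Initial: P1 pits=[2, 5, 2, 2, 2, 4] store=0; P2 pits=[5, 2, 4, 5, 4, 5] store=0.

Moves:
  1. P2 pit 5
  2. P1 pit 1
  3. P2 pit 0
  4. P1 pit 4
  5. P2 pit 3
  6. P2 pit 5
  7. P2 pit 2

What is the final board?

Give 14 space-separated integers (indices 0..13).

Move 1: P2 pit5 -> P1=[3,6,3,3,2,4](0) P2=[5,2,4,5,4,0](1)
Move 2: P1 pit1 -> P1=[3,0,4,4,3,5](1) P2=[6,2,4,5,4,0](1)
Move 3: P2 pit0 -> P1=[3,0,4,4,3,5](1) P2=[0,3,5,6,5,1](2)
Move 4: P1 pit4 -> P1=[3,0,4,4,0,6](2) P2=[1,3,5,6,5,1](2)
Move 5: P2 pit3 -> P1=[4,1,5,4,0,6](2) P2=[1,3,5,0,6,2](3)
Move 6: P2 pit5 -> P1=[5,1,5,4,0,6](2) P2=[1,3,5,0,6,0](4)
Move 7: P2 pit2 -> P1=[6,1,5,4,0,6](2) P2=[1,3,0,1,7,1](5)

Answer: 6 1 5 4 0 6 2 1 3 0 1 7 1 5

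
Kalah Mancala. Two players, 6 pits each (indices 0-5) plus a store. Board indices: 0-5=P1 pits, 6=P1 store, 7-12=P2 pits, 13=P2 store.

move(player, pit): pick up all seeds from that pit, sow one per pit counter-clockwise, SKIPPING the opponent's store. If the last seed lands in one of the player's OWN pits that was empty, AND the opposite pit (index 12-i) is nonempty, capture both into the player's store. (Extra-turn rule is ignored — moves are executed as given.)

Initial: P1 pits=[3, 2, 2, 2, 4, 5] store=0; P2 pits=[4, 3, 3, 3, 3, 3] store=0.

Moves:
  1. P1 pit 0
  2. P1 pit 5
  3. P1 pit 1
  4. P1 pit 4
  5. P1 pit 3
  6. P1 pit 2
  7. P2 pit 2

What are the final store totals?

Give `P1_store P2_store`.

Answer: 4 1

Derivation:
Move 1: P1 pit0 -> P1=[0,3,3,3,4,5](0) P2=[4,3,3,3,3,3](0)
Move 2: P1 pit5 -> P1=[0,3,3,3,4,0](1) P2=[5,4,4,4,3,3](0)
Move 3: P1 pit1 -> P1=[0,0,4,4,5,0](1) P2=[5,4,4,4,3,3](0)
Move 4: P1 pit4 -> P1=[0,0,4,4,0,1](2) P2=[6,5,5,4,3,3](0)
Move 5: P1 pit3 -> P1=[0,0,4,0,1,2](3) P2=[7,5,5,4,3,3](0)
Move 6: P1 pit2 -> P1=[0,0,0,1,2,3](4) P2=[7,5,5,4,3,3](0)
Move 7: P2 pit2 -> P1=[1,0,0,1,2,3](4) P2=[7,5,0,5,4,4](1)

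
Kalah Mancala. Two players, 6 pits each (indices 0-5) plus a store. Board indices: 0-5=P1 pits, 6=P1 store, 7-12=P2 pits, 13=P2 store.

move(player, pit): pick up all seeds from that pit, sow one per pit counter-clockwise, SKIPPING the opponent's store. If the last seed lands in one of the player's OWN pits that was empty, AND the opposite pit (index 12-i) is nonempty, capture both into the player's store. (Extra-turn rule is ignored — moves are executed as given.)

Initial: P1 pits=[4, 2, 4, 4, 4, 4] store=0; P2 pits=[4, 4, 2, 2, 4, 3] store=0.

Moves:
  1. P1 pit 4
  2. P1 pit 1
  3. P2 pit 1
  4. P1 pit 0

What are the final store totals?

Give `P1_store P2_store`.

Move 1: P1 pit4 -> P1=[4,2,4,4,0,5](1) P2=[5,5,2,2,4,3](0)
Move 2: P1 pit1 -> P1=[4,0,5,5,0,5](1) P2=[5,5,2,2,4,3](0)
Move 3: P2 pit1 -> P1=[4,0,5,5,0,5](1) P2=[5,0,3,3,5,4](1)
Move 4: P1 pit0 -> P1=[0,1,6,6,1,5](1) P2=[5,0,3,3,5,4](1)

Answer: 1 1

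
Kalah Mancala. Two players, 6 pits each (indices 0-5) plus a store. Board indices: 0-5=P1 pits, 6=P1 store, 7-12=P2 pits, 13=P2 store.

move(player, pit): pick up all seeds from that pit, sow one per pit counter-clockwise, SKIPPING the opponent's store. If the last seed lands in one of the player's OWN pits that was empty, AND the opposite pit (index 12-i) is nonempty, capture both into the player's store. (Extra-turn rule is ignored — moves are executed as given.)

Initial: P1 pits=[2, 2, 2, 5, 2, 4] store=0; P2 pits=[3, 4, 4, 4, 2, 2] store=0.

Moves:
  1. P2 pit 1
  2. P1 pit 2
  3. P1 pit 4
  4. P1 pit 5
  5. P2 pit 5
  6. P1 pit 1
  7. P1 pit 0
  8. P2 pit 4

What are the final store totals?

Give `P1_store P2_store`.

Move 1: P2 pit1 -> P1=[2,2,2,5,2,4](0) P2=[3,0,5,5,3,3](0)
Move 2: P1 pit2 -> P1=[2,2,0,6,3,4](0) P2=[3,0,5,5,3,3](0)
Move 3: P1 pit4 -> P1=[2,2,0,6,0,5](1) P2=[4,0,5,5,3,3](0)
Move 4: P1 pit5 -> P1=[2,2,0,6,0,0](2) P2=[5,1,6,6,3,3](0)
Move 5: P2 pit5 -> P1=[3,3,0,6,0,0](2) P2=[5,1,6,6,3,0](1)
Move 6: P1 pit1 -> P1=[3,0,1,7,0,0](4) P2=[5,0,6,6,3,0](1)
Move 7: P1 pit0 -> P1=[0,1,2,8,0,0](4) P2=[5,0,6,6,3,0](1)
Move 8: P2 pit4 -> P1=[1,1,2,8,0,0](4) P2=[5,0,6,6,0,1](2)

Answer: 4 2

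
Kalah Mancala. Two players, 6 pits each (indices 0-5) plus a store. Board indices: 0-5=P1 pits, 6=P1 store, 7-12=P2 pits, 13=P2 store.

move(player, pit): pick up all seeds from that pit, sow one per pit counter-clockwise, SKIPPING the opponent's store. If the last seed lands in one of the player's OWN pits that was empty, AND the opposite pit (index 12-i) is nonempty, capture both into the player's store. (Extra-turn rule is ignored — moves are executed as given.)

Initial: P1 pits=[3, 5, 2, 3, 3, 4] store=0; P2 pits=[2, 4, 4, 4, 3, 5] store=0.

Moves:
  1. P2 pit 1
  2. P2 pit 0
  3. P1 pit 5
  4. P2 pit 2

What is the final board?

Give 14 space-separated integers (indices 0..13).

Answer: 4 6 3 3 3 0 1 1 2 0 6 5 7 1

Derivation:
Move 1: P2 pit1 -> P1=[3,5,2,3,3,4](0) P2=[2,0,5,5,4,6](0)
Move 2: P2 pit0 -> P1=[3,5,2,3,3,4](0) P2=[0,1,6,5,4,6](0)
Move 3: P1 pit5 -> P1=[3,5,2,3,3,0](1) P2=[1,2,7,5,4,6](0)
Move 4: P2 pit2 -> P1=[4,6,3,3,3,0](1) P2=[1,2,0,6,5,7](1)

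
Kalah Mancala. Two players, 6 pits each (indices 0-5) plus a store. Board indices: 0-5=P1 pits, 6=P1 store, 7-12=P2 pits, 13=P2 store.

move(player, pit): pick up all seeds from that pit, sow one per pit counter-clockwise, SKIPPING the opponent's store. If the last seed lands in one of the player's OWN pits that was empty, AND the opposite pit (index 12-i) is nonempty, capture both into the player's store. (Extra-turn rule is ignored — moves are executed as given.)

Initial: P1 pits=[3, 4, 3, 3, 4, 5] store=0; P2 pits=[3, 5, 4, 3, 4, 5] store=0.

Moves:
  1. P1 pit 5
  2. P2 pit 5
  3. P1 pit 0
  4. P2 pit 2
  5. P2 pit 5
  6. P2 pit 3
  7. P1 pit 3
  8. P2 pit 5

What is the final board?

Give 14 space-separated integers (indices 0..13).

Answer: 2 7 5 0 6 1 2 5 7 0 0 6 0 5

Derivation:
Move 1: P1 pit5 -> P1=[3,4,3,3,4,0](1) P2=[4,6,5,4,4,5](0)
Move 2: P2 pit5 -> P1=[4,5,4,4,4,0](1) P2=[4,6,5,4,4,0](1)
Move 3: P1 pit0 -> P1=[0,6,5,5,5,0](1) P2=[4,6,5,4,4,0](1)
Move 4: P2 pit2 -> P1=[1,6,5,5,5,0](1) P2=[4,6,0,5,5,1](2)
Move 5: P2 pit5 -> P1=[1,6,5,5,5,0](1) P2=[4,6,0,5,5,0](3)
Move 6: P2 pit3 -> P1=[2,7,5,5,5,0](1) P2=[4,6,0,0,6,1](4)
Move 7: P1 pit3 -> P1=[2,7,5,0,6,1](2) P2=[5,7,0,0,6,1](4)
Move 8: P2 pit5 -> P1=[2,7,5,0,6,1](2) P2=[5,7,0,0,6,0](5)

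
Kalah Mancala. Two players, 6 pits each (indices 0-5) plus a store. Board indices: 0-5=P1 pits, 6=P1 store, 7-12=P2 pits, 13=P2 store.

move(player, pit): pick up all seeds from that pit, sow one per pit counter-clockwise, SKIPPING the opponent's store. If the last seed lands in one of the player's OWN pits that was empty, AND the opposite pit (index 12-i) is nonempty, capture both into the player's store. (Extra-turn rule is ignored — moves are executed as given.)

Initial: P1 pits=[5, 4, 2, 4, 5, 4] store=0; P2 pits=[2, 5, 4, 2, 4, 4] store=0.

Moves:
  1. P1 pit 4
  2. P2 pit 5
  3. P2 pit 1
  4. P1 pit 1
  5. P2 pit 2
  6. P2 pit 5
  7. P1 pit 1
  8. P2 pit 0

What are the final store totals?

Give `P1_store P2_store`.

Answer: 2 4

Derivation:
Move 1: P1 pit4 -> P1=[5,4,2,4,0,5](1) P2=[3,6,5,2,4,4](0)
Move 2: P2 pit5 -> P1=[6,5,3,4,0,5](1) P2=[3,6,5,2,4,0](1)
Move 3: P2 pit1 -> P1=[7,5,3,4,0,5](1) P2=[3,0,6,3,5,1](2)
Move 4: P1 pit1 -> P1=[7,0,4,5,1,6](2) P2=[3,0,6,3,5,1](2)
Move 5: P2 pit2 -> P1=[8,1,4,5,1,6](2) P2=[3,0,0,4,6,2](3)
Move 6: P2 pit5 -> P1=[9,1,4,5,1,6](2) P2=[3,0,0,4,6,0](4)
Move 7: P1 pit1 -> P1=[9,0,5,5,1,6](2) P2=[3,0,0,4,6,0](4)
Move 8: P2 pit0 -> P1=[9,0,5,5,1,6](2) P2=[0,1,1,5,6,0](4)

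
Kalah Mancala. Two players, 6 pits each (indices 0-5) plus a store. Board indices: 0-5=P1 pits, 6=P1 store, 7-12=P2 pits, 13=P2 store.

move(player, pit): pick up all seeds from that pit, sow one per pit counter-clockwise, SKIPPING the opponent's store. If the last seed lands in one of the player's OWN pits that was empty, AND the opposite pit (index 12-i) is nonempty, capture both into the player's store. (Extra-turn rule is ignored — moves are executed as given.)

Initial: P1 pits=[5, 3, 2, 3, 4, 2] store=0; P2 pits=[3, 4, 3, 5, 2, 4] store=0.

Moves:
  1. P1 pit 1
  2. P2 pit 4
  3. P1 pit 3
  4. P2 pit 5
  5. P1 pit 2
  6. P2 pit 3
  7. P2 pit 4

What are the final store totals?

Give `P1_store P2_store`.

Move 1: P1 pit1 -> P1=[5,0,3,4,5,2](0) P2=[3,4,3,5,2,4](0)
Move 2: P2 pit4 -> P1=[5,0,3,4,5,2](0) P2=[3,4,3,5,0,5](1)
Move 3: P1 pit3 -> P1=[5,0,3,0,6,3](1) P2=[4,4,3,5,0,5](1)
Move 4: P2 pit5 -> P1=[6,1,4,1,6,3](1) P2=[4,4,3,5,0,0](2)
Move 5: P1 pit2 -> P1=[6,1,0,2,7,4](2) P2=[4,4,3,5,0,0](2)
Move 6: P2 pit3 -> P1=[7,2,0,2,7,4](2) P2=[4,4,3,0,1,1](3)
Move 7: P2 pit4 -> P1=[7,2,0,2,7,4](2) P2=[4,4,3,0,0,2](3)

Answer: 2 3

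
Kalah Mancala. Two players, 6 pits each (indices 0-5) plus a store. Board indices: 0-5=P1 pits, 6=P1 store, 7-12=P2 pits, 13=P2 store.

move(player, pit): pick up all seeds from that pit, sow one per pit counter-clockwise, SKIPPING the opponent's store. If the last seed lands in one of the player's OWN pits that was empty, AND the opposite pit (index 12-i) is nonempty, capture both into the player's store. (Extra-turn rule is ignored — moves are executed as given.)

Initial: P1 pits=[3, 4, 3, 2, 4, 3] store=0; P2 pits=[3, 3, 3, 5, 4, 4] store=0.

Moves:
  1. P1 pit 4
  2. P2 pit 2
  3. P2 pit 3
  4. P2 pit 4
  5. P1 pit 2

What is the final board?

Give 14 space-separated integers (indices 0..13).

Answer: 5 6 0 4 1 5 2 5 4 0 0 0 7 2

Derivation:
Move 1: P1 pit4 -> P1=[3,4,3,2,0,4](1) P2=[4,4,3,5,4,4](0)
Move 2: P2 pit2 -> P1=[3,4,3,2,0,4](1) P2=[4,4,0,6,5,5](0)
Move 3: P2 pit3 -> P1=[4,5,4,2,0,4](1) P2=[4,4,0,0,6,6](1)
Move 4: P2 pit4 -> P1=[5,6,5,3,0,4](1) P2=[4,4,0,0,0,7](2)
Move 5: P1 pit2 -> P1=[5,6,0,4,1,5](2) P2=[5,4,0,0,0,7](2)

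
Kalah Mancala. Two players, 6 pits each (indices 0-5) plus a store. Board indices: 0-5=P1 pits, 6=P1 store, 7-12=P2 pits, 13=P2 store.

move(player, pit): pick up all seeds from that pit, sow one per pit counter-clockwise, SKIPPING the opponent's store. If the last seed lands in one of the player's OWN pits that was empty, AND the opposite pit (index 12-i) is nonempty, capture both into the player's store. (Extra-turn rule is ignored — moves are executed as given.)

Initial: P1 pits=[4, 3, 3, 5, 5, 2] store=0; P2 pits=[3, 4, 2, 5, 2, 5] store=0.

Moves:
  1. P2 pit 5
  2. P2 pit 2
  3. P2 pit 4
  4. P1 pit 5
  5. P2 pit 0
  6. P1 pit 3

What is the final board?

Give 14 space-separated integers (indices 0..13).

Move 1: P2 pit5 -> P1=[5,4,4,6,5,2](0) P2=[3,4,2,5,2,0](1)
Move 2: P2 pit2 -> P1=[5,4,4,6,5,2](0) P2=[3,4,0,6,3,0](1)
Move 3: P2 pit4 -> P1=[6,4,4,6,5,2](0) P2=[3,4,0,6,0,1](2)
Move 4: P1 pit5 -> P1=[6,4,4,6,5,0](1) P2=[4,4,0,6,0,1](2)
Move 5: P2 pit0 -> P1=[6,0,4,6,5,0](1) P2=[0,5,1,7,0,1](7)
Move 6: P1 pit3 -> P1=[6,0,4,0,6,1](2) P2=[1,6,2,7,0,1](7)

Answer: 6 0 4 0 6 1 2 1 6 2 7 0 1 7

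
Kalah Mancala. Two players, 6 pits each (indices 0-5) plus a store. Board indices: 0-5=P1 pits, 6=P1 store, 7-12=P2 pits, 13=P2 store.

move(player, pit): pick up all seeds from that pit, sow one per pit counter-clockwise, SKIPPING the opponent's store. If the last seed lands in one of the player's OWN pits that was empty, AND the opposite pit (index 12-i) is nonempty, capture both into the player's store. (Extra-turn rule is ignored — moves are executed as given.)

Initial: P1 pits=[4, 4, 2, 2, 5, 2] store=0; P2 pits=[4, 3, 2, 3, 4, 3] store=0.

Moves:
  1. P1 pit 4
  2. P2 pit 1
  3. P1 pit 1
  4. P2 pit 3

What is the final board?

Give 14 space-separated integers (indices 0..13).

Move 1: P1 pit4 -> P1=[4,4,2,2,0,3](1) P2=[5,4,3,3,4,3](0)
Move 2: P2 pit1 -> P1=[4,4,2,2,0,3](1) P2=[5,0,4,4,5,4](0)
Move 3: P1 pit1 -> P1=[4,0,3,3,1,4](1) P2=[5,0,4,4,5,4](0)
Move 4: P2 pit3 -> P1=[5,0,3,3,1,4](1) P2=[5,0,4,0,6,5](1)

Answer: 5 0 3 3 1 4 1 5 0 4 0 6 5 1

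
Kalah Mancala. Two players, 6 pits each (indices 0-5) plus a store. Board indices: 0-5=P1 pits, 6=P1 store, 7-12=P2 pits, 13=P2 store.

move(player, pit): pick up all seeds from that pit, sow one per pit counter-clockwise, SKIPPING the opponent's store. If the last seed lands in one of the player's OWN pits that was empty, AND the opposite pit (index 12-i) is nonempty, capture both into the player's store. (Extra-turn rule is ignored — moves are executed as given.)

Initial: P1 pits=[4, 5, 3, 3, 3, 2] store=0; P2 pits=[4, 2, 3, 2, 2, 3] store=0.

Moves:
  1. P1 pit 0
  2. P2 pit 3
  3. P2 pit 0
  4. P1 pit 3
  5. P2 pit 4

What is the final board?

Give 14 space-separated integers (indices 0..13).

Move 1: P1 pit0 -> P1=[0,6,4,4,4,2](0) P2=[4,2,3,2,2,3](0)
Move 2: P2 pit3 -> P1=[0,6,4,4,4,2](0) P2=[4,2,3,0,3,4](0)
Move 3: P2 pit0 -> P1=[0,6,4,4,4,2](0) P2=[0,3,4,1,4,4](0)
Move 4: P1 pit3 -> P1=[0,6,4,0,5,3](1) P2=[1,3,4,1,4,4](0)
Move 5: P2 pit4 -> P1=[1,7,4,0,5,3](1) P2=[1,3,4,1,0,5](1)

Answer: 1 7 4 0 5 3 1 1 3 4 1 0 5 1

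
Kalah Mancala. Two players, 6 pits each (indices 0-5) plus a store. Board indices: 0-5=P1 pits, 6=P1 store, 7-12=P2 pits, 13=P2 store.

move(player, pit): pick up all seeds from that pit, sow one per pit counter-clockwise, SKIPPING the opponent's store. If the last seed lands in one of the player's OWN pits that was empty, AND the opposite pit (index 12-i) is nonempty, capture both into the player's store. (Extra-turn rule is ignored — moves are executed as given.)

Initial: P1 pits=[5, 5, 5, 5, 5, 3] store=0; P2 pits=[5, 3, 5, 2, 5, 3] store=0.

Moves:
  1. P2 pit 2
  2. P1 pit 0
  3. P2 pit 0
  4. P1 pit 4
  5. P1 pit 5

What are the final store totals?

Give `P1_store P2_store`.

Move 1: P2 pit2 -> P1=[6,5,5,5,5,3](0) P2=[5,3,0,3,6,4](1)
Move 2: P1 pit0 -> P1=[0,6,6,6,6,4](1) P2=[5,3,0,3,6,4](1)
Move 3: P2 pit0 -> P1=[0,6,6,6,6,4](1) P2=[0,4,1,4,7,5](1)
Move 4: P1 pit4 -> P1=[0,6,6,6,0,5](2) P2=[1,5,2,5,7,5](1)
Move 5: P1 pit5 -> P1=[0,6,6,6,0,0](3) P2=[2,6,3,6,7,5](1)

Answer: 3 1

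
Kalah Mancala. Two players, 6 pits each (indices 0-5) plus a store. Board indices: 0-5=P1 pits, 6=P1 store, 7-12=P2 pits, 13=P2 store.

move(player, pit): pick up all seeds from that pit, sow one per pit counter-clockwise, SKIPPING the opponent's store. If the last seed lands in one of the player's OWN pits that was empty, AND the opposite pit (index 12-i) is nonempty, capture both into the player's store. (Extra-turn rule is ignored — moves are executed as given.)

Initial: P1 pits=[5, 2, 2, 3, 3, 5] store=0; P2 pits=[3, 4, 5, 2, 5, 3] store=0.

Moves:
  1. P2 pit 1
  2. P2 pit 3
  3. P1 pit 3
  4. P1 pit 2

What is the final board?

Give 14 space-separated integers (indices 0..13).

Move 1: P2 pit1 -> P1=[5,2,2,3,3,5](0) P2=[3,0,6,3,6,4](0)
Move 2: P2 pit3 -> P1=[5,2,2,3,3,5](0) P2=[3,0,6,0,7,5](1)
Move 3: P1 pit3 -> P1=[5,2,2,0,4,6](1) P2=[3,0,6,0,7,5](1)
Move 4: P1 pit2 -> P1=[5,2,0,1,5,6](1) P2=[3,0,6,0,7,5](1)

Answer: 5 2 0 1 5 6 1 3 0 6 0 7 5 1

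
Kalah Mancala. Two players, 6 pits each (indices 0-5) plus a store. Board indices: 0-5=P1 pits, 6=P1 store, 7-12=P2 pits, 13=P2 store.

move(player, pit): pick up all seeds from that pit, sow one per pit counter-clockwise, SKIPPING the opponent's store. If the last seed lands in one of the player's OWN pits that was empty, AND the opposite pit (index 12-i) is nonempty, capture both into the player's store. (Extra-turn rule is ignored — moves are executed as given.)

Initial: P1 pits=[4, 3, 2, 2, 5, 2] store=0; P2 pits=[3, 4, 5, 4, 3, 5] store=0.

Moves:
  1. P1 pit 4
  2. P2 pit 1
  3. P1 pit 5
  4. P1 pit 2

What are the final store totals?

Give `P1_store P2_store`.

Answer: 4 1

Derivation:
Move 1: P1 pit4 -> P1=[4,3,2,2,0,3](1) P2=[4,5,6,4,3,5](0)
Move 2: P2 pit1 -> P1=[4,3,2,2,0,3](1) P2=[4,0,7,5,4,6](1)
Move 3: P1 pit5 -> P1=[4,3,2,2,0,0](2) P2=[5,1,7,5,4,6](1)
Move 4: P1 pit2 -> P1=[4,3,0,3,0,0](4) P2=[5,0,7,5,4,6](1)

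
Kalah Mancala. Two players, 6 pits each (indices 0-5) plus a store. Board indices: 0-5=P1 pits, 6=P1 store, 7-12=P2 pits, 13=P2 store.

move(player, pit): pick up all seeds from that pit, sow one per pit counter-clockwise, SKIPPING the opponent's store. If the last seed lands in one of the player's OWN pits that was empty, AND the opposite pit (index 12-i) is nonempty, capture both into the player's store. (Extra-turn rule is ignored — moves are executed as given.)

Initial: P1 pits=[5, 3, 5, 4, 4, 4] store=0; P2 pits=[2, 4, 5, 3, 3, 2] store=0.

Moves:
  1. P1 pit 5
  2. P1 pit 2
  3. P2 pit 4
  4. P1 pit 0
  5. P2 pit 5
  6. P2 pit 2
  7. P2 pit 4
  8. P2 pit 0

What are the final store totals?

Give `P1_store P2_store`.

Answer: 3 10

Derivation:
Move 1: P1 pit5 -> P1=[5,3,5,4,4,0](1) P2=[3,5,6,3,3,2](0)
Move 2: P1 pit2 -> P1=[5,3,0,5,5,1](2) P2=[4,5,6,3,3,2](0)
Move 3: P2 pit4 -> P1=[6,3,0,5,5,1](2) P2=[4,5,6,3,0,3](1)
Move 4: P1 pit0 -> P1=[0,4,1,6,6,2](3) P2=[4,5,6,3,0,3](1)
Move 5: P2 pit5 -> P1=[1,5,1,6,6,2](3) P2=[4,5,6,3,0,0](2)
Move 6: P2 pit2 -> P1=[2,6,1,6,6,2](3) P2=[4,5,0,4,1,1](3)
Move 7: P2 pit4 -> P1=[2,6,1,6,6,2](3) P2=[4,5,0,4,0,2](3)
Move 8: P2 pit0 -> P1=[2,0,1,6,6,2](3) P2=[0,6,1,5,0,2](10)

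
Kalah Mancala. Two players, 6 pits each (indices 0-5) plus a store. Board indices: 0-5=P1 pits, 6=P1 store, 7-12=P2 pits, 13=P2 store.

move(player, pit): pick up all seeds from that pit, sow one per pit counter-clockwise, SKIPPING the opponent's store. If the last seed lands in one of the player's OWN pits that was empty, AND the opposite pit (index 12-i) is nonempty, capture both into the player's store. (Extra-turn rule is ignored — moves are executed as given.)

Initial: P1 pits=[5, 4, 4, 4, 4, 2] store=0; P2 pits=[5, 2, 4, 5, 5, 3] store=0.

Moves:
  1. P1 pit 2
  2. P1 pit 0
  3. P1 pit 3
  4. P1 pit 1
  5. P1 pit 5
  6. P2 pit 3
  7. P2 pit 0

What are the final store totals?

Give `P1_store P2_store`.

Move 1: P1 pit2 -> P1=[5,4,0,5,5,3](1) P2=[5,2,4,5,5,3](0)
Move 2: P1 pit0 -> P1=[0,5,1,6,6,4](1) P2=[5,2,4,5,5,3](0)
Move 3: P1 pit3 -> P1=[0,5,1,0,7,5](2) P2=[6,3,5,5,5,3](0)
Move 4: P1 pit1 -> P1=[0,0,2,1,8,6](3) P2=[6,3,5,5,5,3](0)
Move 5: P1 pit5 -> P1=[0,0,2,1,8,0](4) P2=[7,4,6,6,6,3](0)
Move 6: P2 pit3 -> P1=[1,1,3,1,8,0](4) P2=[7,4,6,0,7,4](1)
Move 7: P2 pit0 -> P1=[2,1,3,1,8,0](4) P2=[0,5,7,1,8,5](2)

Answer: 4 2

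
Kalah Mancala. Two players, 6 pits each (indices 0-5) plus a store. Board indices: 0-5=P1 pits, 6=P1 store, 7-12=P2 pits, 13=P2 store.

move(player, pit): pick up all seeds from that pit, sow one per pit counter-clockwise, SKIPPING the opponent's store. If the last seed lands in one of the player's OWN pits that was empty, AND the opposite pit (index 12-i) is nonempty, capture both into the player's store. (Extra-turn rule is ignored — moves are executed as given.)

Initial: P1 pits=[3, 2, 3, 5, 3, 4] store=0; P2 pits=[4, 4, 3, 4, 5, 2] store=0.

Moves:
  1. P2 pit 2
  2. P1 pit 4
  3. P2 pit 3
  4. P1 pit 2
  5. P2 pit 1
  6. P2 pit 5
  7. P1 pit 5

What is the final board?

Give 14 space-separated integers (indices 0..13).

Move 1: P2 pit2 -> P1=[3,2,3,5,3,4](0) P2=[4,4,0,5,6,3](0)
Move 2: P1 pit4 -> P1=[3,2,3,5,0,5](1) P2=[5,4,0,5,6,3](0)
Move 3: P2 pit3 -> P1=[4,3,3,5,0,5](1) P2=[5,4,0,0,7,4](1)
Move 4: P1 pit2 -> P1=[4,3,0,6,1,6](1) P2=[5,4,0,0,7,4](1)
Move 5: P2 pit1 -> P1=[4,3,0,6,1,6](1) P2=[5,0,1,1,8,5](1)
Move 6: P2 pit5 -> P1=[5,4,1,7,1,6](1) P2=[5,0,1,1,8,0](2)
Move 7: P1 pit5 -> P1=[5,4,1,7,1,0](2) P2=[6,1,2,2,9,0](2)

Answer: 5 4 1 7 1 0 2 6 1 2 2 9 0 2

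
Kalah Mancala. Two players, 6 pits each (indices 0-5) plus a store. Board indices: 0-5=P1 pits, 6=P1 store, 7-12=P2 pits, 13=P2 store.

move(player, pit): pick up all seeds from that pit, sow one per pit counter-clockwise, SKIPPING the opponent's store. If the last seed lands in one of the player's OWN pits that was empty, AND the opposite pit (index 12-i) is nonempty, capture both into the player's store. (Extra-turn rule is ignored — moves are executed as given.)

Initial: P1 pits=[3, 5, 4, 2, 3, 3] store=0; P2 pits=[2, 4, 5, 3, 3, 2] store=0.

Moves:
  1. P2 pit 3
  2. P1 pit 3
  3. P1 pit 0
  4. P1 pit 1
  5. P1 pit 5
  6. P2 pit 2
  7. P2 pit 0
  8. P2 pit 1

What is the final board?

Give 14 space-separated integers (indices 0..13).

Answer: 1 0 6 1 5 0 8 0 0 2 4 6 4 2

Derivation:
Move 1: P2 pit3 -> P1=[3,5,4,2,3,3](0) P2=[2,4,5,0,4,3](1)
Move 2: P1 pit3 -> P1=[3,5,4,0,4,4](0) P2=[2,4,5,0,4,3](1)
Move 3: P1 pit0 -> P1=[0,6,5,0,4,4](6) P2=[2,4,0,0,4,3](1)
Move 4: P1 pit1 -> P1=[0,0,6,1,5,5](7) P2=[3,4,0,0,4,3](1)
Move 5: P1 pit5 -> P1=[0,0,6,1,5,0](8) P2=[4,5,1,1,4,3](1)
Move 6: P2 pit2 -> P1=[0,0,6,1,5,0](8) P2=[4,5,0,2,4,3](1)
Move 7: P2 pit0 -> P1=[0,0,6,1,5,0](8) P2=[0,6,1,3,5,3](1)
Move 8: P2 pit1 -> P1=[1,0,6,1,5,0](8) P2=[0,0,2,4,6,4](2)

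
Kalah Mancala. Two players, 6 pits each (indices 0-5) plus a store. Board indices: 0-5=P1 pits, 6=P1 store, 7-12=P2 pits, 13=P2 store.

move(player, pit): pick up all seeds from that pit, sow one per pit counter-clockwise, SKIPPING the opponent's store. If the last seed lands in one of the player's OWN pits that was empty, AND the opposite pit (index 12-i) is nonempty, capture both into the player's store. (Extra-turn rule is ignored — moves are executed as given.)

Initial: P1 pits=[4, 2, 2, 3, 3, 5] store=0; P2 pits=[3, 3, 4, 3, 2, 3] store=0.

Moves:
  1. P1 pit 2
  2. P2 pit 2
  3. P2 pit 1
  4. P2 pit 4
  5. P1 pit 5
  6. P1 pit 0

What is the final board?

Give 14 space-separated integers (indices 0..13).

Move 1: P1 pit2 -> P1=[4,2,0,4,4,5](0) P2=[3,3,4,3,2,3](0)
Move 2: P2 pit2 -> P1=[4,2,0,4,4,5](0) P2=[3,3,0,4,3,4](1)
Move 3: P2 pit1 -> P1=[4,2,0,4,4,5](0) P2=[3,0,1,5,4,4](1)
Move 4: P2 pit4 -> P1=[5,3,0,4,4,5](0) P2=[3,0,1,5,0,5](2)
Move 5: P1 pit5 -> P1=[5,3,0,4,4,0](1) P2=[4,1,2,6,0,5](2)
Move 6: P1 pit0 -> P1=[0,4,1,5,5,0](6) P2=[0,1,2,6,0,5](2)

Answer: 0 4 1 5 5 0 6 0 1 2 6 0 5 2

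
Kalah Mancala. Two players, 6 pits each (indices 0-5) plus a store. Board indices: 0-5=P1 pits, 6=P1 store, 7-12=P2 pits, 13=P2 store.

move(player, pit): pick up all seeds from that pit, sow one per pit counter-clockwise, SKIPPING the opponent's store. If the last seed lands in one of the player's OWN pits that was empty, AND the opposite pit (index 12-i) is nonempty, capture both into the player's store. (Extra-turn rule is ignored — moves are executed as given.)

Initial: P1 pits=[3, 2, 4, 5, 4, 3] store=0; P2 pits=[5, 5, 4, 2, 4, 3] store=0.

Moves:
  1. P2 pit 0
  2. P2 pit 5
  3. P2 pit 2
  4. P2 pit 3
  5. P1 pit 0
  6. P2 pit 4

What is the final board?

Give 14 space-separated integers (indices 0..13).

Answer: 1 5 7 7 6 4 1 0 6 0 0 0 3 4

Derivation:
Move 1: P2 pit0 -> P1=[3,2,4,5,4,3](0) P2=[0,6,5,3,5,4](0)
Move 2: P2 pit5 -> P1=[4,3,5,5,4,3](0) P2=[0,6,5,3,5,0](1)
Move 3: P2 pit2 -> P1=[5,3,5,5,4,3](0) P2=[0,6,0,4,6,1](2)
Move 4: P2 pit3 -> P1=[6,3,5,5,4,3](0) P2=[0,6,0,0,7,2](3)
Move 5: P1 pit0 -> P1=[0,4,6,6,5,4](1) P2=[0,6,0,0,7,2](3)
Move 6: P2 pit4 -> P1=[1,5,7,7,6,4](1) P2=[0,6,0,0,0,3](4)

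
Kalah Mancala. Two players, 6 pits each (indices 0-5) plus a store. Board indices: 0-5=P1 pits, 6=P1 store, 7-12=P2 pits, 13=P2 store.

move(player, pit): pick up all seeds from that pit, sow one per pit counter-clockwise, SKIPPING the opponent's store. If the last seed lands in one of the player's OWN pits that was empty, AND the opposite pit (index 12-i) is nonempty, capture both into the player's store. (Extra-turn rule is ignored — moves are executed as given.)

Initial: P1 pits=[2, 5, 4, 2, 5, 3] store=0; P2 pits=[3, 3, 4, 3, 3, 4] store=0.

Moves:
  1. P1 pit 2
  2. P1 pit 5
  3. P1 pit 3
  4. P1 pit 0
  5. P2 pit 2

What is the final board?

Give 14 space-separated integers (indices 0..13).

Move 1: P1 pit2 -> P1=[2,5,0,3,6,4](1) P2=[3,3,4,3,3,4](0)
Move 2: P1 pit5 -> P1=[2,5,0,3,6,0](2) P2=[4,4,5,3,3,4](0)
Move 3: P1 pit3 -> P1=[2,5,0,0,7,1](3) P2=[4,4,5,3,3,4](0)
Move 4: P1 pit0 -> P1=[0,6,0,0,7,1](7) P2=[4,4,5,0,3,4](0)
Move 5: P2 pit2 -> P1=[1,6,0,0,7,1](7) P2=[4,4,0,1,4,5](1)

Answer: 1 6 0 0 7 1 7 4 4 0 1 4 5 1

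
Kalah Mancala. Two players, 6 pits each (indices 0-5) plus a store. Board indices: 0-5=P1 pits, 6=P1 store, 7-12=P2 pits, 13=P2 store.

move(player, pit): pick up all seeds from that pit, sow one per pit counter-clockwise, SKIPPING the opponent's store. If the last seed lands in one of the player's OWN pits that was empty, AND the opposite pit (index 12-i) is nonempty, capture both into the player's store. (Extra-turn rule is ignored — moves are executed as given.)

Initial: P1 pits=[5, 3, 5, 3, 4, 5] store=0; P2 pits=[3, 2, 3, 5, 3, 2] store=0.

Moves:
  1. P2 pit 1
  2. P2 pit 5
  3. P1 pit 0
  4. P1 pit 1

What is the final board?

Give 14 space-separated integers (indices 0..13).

Answer: 0 0 7 5 6 7 1 3 0 4 6 3 0 1

Derivation:
Move 1: P2 pit1 -> P1=[5,3,5,3,4,5](0) P2=[3,0,4,6,3,2](0)
Move 2: P2 pit5 -> P1=[6,3,5,3,4,5](0) P2=[3,0,4,6,3,0](1)
Move 3: P1 pit0 -> P1=[0,4,6,4,5,6](1) P2=[3,0,4,6,3,0](1)
Move 4: P1 pit1 -> P1=[0,0,7,5,6,7](1) P2=[3,0,4,6,3,0](1)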